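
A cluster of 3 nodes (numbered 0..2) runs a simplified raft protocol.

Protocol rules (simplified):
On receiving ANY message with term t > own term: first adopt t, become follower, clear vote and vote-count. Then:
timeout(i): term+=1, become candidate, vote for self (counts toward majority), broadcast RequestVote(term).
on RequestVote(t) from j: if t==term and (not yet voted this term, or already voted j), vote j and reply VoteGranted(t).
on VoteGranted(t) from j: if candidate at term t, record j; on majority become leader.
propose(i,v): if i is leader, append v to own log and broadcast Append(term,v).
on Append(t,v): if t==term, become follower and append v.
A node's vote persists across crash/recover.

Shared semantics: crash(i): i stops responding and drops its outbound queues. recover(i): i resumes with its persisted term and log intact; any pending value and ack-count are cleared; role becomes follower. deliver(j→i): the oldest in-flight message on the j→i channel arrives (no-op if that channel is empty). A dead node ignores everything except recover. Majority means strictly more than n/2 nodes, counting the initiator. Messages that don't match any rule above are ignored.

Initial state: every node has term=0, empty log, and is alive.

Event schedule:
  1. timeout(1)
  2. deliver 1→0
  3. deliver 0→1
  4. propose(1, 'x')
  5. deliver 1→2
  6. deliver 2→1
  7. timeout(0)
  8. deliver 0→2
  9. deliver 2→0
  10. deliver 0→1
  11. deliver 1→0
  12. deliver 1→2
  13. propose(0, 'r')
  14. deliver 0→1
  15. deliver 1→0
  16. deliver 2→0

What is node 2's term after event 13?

2

after 1 — timeout(1): n1:cand/t1/[-]
after 2 — deliver 1→0: n0:foll/t1/[-]
after 3 — deliver 0→1: n1:lead/t1/[-]
after 4 — propose(1,'x'): n1:lead/t1/[x]
after 5 — deliver 1→2: n2:foll/t1/[-]
after 6 — deliver 2→1: ·
after 7 — timeout(0): n0:cand/t2/[-]
after 8 — deliver 0→2: n2:foll/t2/[-]
after 9 — deliver 2→0: n0:lead/t2/[-]
after 10 — deliver 0→1: n1:foll/t2/[x]
after 11 — deliver 1→0: ·
after 12 — deliver 1→2: ·
after 13 — propose(0,'r'): n0:lead/t2/[r]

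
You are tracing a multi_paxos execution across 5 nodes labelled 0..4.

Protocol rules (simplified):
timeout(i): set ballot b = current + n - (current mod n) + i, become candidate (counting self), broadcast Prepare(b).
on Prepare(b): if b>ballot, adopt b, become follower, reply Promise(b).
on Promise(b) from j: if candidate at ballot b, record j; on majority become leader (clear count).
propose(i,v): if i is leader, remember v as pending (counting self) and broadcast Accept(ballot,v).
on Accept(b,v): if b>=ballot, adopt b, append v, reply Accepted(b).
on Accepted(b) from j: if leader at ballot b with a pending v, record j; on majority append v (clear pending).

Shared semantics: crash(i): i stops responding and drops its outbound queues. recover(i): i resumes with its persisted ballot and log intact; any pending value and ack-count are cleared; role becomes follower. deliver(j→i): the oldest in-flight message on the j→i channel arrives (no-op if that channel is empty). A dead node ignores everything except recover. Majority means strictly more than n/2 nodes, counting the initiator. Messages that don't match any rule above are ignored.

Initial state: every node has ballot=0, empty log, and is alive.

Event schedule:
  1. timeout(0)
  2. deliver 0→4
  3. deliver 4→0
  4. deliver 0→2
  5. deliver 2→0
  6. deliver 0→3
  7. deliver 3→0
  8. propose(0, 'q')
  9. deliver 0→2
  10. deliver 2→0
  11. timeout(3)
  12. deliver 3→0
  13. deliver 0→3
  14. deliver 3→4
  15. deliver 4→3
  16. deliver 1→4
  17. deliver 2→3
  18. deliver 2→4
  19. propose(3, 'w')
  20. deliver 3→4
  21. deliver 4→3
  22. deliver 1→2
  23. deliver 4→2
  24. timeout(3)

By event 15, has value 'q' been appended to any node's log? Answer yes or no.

yes

step 1 timeout(0): 0={cand,b=5,log=-}
step 2 deliver 0→4: 4={foll,b=5,log=-}
step 3 deliver 4→0: —
step 4 deliver 0→2: 2={foll,b=5,log=-}
step 5 deliver 2→0: 0={lead,b=5,log=-}
step 6 deliver 0→3: 3={foll,b=5,log=-}
step 7 deliver 3→0: —
step 8 propose(0,'q'): —
step 9 deliver 0→2: 2={foll,b=5,log=q}
step 10 deliver 2→0: —
step 11 timeout(3): 3={cand,b=13,log=-}
step 12 deliver 3→0: 0={foll,b=13,log=-}
step 13 deliver 0→3: —
step 14 deliver 3→4: 4={foll,b=13,log=-}
step 15 deliver 4→3: —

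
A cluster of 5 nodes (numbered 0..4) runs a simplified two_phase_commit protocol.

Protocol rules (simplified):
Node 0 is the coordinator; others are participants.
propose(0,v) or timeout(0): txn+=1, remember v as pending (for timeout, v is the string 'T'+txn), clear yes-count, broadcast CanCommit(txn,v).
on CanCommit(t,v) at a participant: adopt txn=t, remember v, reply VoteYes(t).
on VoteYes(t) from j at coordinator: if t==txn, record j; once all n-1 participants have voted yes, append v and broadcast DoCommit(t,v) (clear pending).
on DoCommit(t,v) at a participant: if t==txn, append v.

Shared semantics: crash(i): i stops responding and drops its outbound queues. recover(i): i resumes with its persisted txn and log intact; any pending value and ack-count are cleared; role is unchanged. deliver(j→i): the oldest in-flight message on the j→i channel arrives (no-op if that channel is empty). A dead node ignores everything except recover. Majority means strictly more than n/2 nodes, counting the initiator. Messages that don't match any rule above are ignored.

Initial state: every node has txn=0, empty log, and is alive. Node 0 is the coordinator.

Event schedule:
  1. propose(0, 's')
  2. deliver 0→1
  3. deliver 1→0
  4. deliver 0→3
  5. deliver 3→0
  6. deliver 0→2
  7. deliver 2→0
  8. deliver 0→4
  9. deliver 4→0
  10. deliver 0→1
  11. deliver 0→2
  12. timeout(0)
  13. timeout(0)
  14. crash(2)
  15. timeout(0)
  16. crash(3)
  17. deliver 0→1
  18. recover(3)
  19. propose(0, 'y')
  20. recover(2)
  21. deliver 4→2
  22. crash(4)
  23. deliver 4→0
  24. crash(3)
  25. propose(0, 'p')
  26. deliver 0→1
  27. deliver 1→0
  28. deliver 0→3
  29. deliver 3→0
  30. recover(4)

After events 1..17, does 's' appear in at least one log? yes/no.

yes

after 1 — propose(0,'s'): n0:coor/t1/[-]
after 2 — deliver 0→1: n1:part/t1/[-]
after 3 — deliver 1→0: ·
after 4 — deliver 0→3: n3:part/t1/[-]
after 5 — deliver 3→0: ·
after 6 — deliver 0→2: n2:part/t1/[-]
after 7 — deliver 2→0: ·
after 8 — deliver 0→4: n4:part/t1/[-]
after 9 — deliver 4→0: n0:coor/t1/[s]
after 10 — deliver 0→1: n1:part/t1/[s]
after 11 — deliver 0→2: n2:part/t1/[s]
after 12 — timeout(0): n0:coor/t2/[s]
after 13 — timeout(0): n0:coor/t3/[s]
after 14 — crash(2): n2:✗part/t1/[s]
after 15 — timeout(0): n0:coor/t4/[s]
after 16 — crash(3): n3:✗part/t1/[-]
after 17 — deliver 0→1: n1:part/t2/[s]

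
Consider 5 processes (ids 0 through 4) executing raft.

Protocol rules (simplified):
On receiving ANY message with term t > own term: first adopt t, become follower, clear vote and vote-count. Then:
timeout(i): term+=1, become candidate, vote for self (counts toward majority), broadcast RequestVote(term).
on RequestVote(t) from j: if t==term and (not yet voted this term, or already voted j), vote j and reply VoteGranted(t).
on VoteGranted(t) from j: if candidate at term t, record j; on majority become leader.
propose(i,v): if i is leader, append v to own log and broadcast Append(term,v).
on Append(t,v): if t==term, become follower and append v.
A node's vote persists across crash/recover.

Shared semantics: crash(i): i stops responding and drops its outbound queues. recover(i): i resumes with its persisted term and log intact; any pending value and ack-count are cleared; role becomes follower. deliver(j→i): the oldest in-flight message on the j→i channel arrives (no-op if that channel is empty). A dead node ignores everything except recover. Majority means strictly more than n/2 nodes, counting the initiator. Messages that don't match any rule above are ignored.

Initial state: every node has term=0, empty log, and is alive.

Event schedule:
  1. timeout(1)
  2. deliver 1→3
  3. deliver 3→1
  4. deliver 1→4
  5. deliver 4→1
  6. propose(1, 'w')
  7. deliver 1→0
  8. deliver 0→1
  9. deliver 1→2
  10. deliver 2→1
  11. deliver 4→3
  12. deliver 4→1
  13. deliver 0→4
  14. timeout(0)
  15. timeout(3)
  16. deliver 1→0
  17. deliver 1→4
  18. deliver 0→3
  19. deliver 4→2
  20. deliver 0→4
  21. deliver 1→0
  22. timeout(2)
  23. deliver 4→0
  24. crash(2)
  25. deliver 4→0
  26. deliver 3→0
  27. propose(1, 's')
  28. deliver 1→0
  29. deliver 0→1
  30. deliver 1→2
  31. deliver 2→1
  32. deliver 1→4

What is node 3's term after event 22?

2

after 1 — timeout(1): n1:cand/t1/[-]
after 2 — deliver 1→3: n3:foll/t1/[-]
after 3 — deliver 3→1: ·
after 4 — deliver 1→4: n4:foll/t1/[-]
after 5 — deliver 4→1: n1:lead/t1/[-]
after 6 — propose(1,'w'): n1:lead/t1/[w]
after 7 — deliver 1→0: n0:foll/t1/[-]
after 8 — deliver 0→1: ·
after 9 — deliver 1→2: n2:foll/t1/[-]
after 10 — deliver 2→1: ·
after 11 — deliver 4→3: ·
after 12 — deliver 4→1: ·
after 13 — deliver 0→4: ·
after 14 — timeout(0): n0:cand/t2/[-]
after 15 — timeout(3): n3:cand/t2/[-]
after 16 — deliver 1→0: ·
after 17 — deliver 1→4: n4:foll/t1/[w]
after 18 — deliver 0→3: ·
after 19 — deliver 4→2: ·
after 20 — deliver 0→4: n4:foll/t2/[w]
after 21 — deliver 1→0: ·
after 22 — timeout(2): n2:cand/t2/[-]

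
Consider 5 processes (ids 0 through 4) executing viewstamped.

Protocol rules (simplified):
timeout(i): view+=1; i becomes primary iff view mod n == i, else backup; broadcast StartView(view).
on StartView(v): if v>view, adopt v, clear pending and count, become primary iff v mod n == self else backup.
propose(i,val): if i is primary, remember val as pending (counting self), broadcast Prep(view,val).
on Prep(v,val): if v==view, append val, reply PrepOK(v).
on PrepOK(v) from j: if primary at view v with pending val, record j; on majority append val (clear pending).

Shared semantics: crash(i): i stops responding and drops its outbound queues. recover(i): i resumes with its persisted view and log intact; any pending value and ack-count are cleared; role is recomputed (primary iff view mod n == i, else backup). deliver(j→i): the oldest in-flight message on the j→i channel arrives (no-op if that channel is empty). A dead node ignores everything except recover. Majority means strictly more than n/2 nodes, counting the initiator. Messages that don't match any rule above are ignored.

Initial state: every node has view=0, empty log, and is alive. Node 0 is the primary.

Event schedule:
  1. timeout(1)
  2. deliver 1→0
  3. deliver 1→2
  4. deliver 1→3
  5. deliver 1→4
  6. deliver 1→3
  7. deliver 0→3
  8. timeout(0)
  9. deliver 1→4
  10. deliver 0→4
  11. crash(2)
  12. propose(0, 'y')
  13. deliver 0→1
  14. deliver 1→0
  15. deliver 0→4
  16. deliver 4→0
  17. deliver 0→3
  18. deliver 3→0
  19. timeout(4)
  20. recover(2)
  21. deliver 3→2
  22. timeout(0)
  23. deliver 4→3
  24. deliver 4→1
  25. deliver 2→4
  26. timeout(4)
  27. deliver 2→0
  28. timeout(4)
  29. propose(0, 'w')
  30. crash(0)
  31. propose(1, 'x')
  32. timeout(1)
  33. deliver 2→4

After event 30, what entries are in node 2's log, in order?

after 1 — timeout(1): n1:prim/v1/[-]
after 2 — deliver 1→0: n0:back/v1/[-]
after 3 — deliver 1→2: n2:back/v1/[-]
after 4 — deliver 1→3: n3:back/v1/[-]
after 5 — deliver 1→4: n4:back/v1/[-]
after 6 — deliver 1→3: ·
after 7 — deliver 0→3: ·
after 8 — timeout(0): n0:back/v2/[-]
after 9 — deliver 1→4: ·
after 10 — deliver 0→4: n4:back/v2/[-]
after 11 — crash(2): n2:✗back/v1/[-]
after 12 — propose(0,'y'): ·
after 13 — deliver 0→1: n1:back/v2/[-]
after 14 — deliver 1→0: ·
after 15 — deliver 0→4: ·
after 16 — deliver 4→0: ·
after 17 — deliver 0→3: n3:back/v2/[-]
after 18 — deliver 3→0: ·
after 19 — timeout(4): n4:back/v3/[-]
after 20 — recover(2): n2:back/v1/[-]
after 21 — deliver 3→2: ·
after 22 — timeout(0): n0:back/v3/[-]
after 23 — deliver 4→3: n3:prim/v3/[-]
after 24 — deliver 4→1: n1:back/v3/[-]
after 25 — deliver 2→4: ·
after 26 — timeout(4): n4:prim/v4/[-]
after 27 — deliver 2→0: ·
after 28 — timeout(4): n4:back/v5/[-]
after 29 — propose(0,'w'): ·
after 30 — crash(0): n0:✗back/v3/[-]

empty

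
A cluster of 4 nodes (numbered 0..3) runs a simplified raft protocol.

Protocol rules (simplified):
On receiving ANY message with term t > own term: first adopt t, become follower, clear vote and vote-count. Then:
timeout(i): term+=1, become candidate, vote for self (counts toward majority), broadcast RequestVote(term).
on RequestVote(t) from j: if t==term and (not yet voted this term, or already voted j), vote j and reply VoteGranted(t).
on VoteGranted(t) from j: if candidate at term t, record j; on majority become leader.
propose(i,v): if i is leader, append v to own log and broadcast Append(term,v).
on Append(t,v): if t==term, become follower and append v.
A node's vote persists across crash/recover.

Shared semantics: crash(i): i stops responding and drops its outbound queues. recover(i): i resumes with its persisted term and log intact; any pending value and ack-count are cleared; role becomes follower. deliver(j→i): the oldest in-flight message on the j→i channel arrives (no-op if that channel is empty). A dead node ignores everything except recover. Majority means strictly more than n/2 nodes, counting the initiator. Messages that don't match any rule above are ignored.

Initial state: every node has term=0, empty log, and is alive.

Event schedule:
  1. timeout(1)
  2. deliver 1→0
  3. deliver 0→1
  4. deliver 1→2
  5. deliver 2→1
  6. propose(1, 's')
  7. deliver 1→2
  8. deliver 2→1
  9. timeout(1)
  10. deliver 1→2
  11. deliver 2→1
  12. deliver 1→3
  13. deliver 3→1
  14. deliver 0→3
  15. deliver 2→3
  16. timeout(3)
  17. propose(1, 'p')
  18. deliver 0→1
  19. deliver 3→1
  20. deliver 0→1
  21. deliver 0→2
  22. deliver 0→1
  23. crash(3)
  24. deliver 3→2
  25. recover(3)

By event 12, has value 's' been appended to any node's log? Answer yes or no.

yes

step 1 timeout(1): 1={cand,t=1,log=-}
step 2 deliver 1→0: 0={foll,t=1,log=-}
step 3 deliver 0→1: —
step 4 deliver 1→2: 2={foll,t=1,log=-}
step 5 deliver 2→1: 1={lead,t=1,log=-}
step 6 propose(1,'s'): 1={lead,t=1,log=s}
step 7 deliver 1→2: 2={foll,t=1,log=s}
step 8 deliver 2→1: —
step 9 timeout(1): 1={cand,t=2,log=s}
step 10 deliver 1→2: 2={foll,t=2,log=s}
step 11 deliver 2→1: —
step 12 deliver 1→3: 3={foll,t=1,log=-}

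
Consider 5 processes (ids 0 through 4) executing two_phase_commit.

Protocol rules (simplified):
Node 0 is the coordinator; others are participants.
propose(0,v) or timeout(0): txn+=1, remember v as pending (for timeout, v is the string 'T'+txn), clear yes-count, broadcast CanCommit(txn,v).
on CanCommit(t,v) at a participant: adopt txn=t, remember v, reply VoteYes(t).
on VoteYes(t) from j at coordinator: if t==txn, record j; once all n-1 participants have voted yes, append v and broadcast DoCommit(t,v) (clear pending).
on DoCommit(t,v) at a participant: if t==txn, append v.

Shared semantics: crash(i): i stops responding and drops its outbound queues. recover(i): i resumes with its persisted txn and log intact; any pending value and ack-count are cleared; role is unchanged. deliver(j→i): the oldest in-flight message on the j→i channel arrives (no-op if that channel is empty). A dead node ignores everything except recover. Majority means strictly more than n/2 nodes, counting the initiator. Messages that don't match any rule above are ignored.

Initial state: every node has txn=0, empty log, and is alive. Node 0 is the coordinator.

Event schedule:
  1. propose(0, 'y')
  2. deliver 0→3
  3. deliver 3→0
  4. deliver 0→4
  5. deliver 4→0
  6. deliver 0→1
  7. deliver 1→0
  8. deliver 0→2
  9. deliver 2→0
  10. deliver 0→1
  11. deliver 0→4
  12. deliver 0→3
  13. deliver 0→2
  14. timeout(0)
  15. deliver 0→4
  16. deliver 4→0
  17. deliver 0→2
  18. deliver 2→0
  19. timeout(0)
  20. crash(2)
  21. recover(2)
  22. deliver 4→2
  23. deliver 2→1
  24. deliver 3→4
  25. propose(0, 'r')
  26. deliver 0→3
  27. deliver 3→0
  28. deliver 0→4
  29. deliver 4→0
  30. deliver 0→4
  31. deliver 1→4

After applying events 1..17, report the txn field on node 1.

after 1 — propose(0,'y'): n0:coor/t1/[-]
after 2 — deliver 0→3: n3:part/t1/[-]
after 3 — deliver 3→0: ·
after 4 — deliver 0→4: n4:part/t1/[-]
after 5 — deliver 4→0: ·
after 6 — deliver 0→1: n1:part/t1/[-]
after 7 — deliver 1→0: ·
after 8 — deliver 0→2: n2:part/t1/[-]
after 9 — deliver 2→0: n0:coor/t1/[y]
after 10 — deliver 0→1: n1:part/t1/[y]
after 11 — deliver 0→4: n4:part/t1/[y]
after 12 — deliver 0→3: n3:part/t1/[y]
after 13 — deliver 0→2: n2:part/t1/[y]
after 14 — timeout(0): n0:coor/t2/[y]
after 15 — deliver 0→4: n4:part/t2/[y]
after 16 — deliver 4→0: ·
after 17 — deliver 0→2: n2:part/t2/[y]

1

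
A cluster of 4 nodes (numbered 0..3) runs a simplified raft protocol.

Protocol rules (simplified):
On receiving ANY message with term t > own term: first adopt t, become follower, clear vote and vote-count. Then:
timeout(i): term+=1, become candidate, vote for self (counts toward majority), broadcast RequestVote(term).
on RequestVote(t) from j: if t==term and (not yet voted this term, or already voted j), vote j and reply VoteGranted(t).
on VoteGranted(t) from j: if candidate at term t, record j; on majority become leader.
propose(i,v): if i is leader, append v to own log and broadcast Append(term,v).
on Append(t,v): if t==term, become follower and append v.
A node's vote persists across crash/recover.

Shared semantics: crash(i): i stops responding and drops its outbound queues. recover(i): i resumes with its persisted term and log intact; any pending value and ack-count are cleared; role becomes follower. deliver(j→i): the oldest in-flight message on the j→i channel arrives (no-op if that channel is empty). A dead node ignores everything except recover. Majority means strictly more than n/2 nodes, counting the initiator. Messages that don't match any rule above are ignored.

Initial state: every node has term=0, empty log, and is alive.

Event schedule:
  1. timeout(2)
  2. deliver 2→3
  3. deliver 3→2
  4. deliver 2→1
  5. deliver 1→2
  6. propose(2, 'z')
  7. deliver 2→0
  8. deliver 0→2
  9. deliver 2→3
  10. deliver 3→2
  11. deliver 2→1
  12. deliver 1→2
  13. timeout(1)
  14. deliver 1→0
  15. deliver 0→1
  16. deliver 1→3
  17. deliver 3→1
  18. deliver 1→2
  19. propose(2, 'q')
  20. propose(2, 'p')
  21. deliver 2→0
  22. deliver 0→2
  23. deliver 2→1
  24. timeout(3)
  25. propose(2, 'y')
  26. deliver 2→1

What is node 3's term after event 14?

1. timeout(2):  <2:cand t1 ->
2. deliver 2→3:  <3:foll t1 ->
3. deliver 3→2:  nop
4. deliver 2→1:  <1:foll t1 ->
5. deliver 1→2:  <2:lead t1 ->
6. propose(2,'z'):  <2:lead t1 z>
7. deliver 2→0:  <0:foll t1 ->
8. deliver 0→2:  nop
9. deliver 2→3:  <3:foll t1 z>
10. deliver 3→2:  nop
11. deliver 2→1:  <1:foll t1 z>
12. deliver 1→2:  nop
13. timeout(1):  <1:cand t2 z>
14. deliver 1→0:  <0:foll t2 ->

1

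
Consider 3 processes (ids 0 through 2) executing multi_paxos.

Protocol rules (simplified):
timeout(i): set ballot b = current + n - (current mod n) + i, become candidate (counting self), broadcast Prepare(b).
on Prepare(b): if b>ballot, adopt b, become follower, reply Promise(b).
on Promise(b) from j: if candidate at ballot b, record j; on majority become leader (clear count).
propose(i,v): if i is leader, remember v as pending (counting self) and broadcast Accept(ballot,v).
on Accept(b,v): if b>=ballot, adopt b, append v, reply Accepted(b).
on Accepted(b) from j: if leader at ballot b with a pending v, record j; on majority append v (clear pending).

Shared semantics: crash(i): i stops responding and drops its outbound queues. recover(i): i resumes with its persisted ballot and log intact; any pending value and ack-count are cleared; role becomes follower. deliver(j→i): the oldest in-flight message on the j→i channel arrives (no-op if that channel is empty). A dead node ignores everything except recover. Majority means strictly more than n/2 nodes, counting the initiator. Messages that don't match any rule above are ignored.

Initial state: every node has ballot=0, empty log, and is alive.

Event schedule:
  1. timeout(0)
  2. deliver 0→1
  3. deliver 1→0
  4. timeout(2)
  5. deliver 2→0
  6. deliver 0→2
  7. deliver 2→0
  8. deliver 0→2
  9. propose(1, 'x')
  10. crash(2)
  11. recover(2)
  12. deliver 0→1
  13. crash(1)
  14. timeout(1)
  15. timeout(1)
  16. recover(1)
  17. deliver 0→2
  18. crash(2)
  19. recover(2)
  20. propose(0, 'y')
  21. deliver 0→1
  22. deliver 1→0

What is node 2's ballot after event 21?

5

[1] timeout(0) → N0(cand b3 [-])
[2] deliver 0→1 → N1(foll b3 [-])
[3] deliver 1→0 → N0(lead b3 [-])
[4] timeout(2) → N2(cand b5 [-])
[5] deliver 2→0 → N0(foll b5 [-])
[6] deliver 0→2 → ∅
[7] deliver 2→0 → ∅
[8] deliver 0→2 → N2(lead b5 [-])
[9] propose(1,'x') → ∅
[10] crash(2) → N2(✗lead b5 [-])
[11] recover(2) → N2(foll b5 [-])
[12] deliver 0→1 → ∅
[13] crash(1) → N1(✗foll b3 [-])
[14] timeout(1) → ∅
[15] timeout(1) → ∅
[16] recover(1) → N1(foll b3 [-])
[17] deliver 0→2 → ∅
[18] crash(2) → N2(✗foll b5 [-])
[19] recover(2) → N2(foll b5 [-])
[20] propose(0,'y') → ∅
[21] deliver 0→1 → ∅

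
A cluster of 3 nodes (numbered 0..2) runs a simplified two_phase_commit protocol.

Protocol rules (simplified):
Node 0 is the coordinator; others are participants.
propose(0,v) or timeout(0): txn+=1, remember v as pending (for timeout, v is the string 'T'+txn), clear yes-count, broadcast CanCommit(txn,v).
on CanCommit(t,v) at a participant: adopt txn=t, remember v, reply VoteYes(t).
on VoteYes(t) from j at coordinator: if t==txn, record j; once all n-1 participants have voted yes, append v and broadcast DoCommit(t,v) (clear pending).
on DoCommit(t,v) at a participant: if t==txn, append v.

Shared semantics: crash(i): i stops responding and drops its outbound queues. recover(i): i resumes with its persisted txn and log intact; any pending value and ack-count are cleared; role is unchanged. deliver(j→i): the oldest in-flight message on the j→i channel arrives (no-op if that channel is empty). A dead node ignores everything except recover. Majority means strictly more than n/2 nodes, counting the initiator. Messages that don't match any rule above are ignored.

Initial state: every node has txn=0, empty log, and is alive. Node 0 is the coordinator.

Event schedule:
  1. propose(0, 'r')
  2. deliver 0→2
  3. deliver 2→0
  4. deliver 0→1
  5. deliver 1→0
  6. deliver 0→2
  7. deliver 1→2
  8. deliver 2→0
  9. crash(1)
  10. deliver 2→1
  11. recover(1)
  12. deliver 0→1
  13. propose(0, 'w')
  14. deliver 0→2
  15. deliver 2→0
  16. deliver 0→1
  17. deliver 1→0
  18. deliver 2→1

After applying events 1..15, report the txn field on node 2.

2

step 1 propose(0,'r'): 0={coor,t=1,log=-}
step 2 deliver 0→2: 2={part,t=1,log=-}
step 3 deliver 2→0: —
step 4 deliver 0→1: 1={part,t=1,log=-}
step 5 deliver 1→0: 0={coor,t=1,log=r}
step 6 deliver 0→2: 2={part,t=1,log=r}
step 7 deliver 1→2: —
step 8 deliver 2→0: —
step 9 crash(1): 1={✗part,t=1,log=-}
step 10 deliver 2→1: —
step 11 recover(1): 1={part,t=1,log=-}
step 12 deliver 0→1: 1={part,t=1,log=r}
step 13 propose(0,'w'): 0={coor,t=2,log=r}
step 14 deliver 0→2: 2={part,t=2,log=r}
step 15 deliver 2→0: —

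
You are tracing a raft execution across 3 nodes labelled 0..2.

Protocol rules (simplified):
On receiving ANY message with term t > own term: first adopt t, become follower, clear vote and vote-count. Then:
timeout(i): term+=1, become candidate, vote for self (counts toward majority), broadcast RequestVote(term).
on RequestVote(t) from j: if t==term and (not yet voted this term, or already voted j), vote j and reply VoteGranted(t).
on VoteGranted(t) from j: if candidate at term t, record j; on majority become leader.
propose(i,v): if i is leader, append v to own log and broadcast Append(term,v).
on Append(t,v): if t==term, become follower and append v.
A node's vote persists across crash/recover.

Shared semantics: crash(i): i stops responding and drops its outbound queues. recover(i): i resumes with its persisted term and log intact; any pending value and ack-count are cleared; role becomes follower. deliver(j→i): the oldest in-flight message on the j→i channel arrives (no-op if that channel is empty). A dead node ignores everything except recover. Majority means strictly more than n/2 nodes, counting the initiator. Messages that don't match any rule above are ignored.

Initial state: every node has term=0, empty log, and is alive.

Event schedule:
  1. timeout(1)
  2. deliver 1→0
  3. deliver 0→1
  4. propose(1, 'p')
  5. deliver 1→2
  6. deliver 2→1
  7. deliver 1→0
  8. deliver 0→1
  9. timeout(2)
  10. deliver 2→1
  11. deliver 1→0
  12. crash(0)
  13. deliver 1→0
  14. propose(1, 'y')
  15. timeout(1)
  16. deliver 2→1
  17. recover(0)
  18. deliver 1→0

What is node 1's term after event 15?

[1] timeout(1) → N1(cand t1 [-])
[2] deliver 1→0 → N0(foll t1 [-])
[3] deliver 0→1 → N1(lead t1 [-])
[4] propose(1,'p') → N1(lead t1 [p])
[5] deliver 1→2 → N2(foll t1 [-])
[6] deliver 2→1 → ∅
[7] deliver 1→0 → N0(foll t1 [p])
[8] deliver 0→1 → ∅
[9] timeout(2) → N2(cand t2 [-])
[10] deliver 2→1 → N1(foll t2 [p])
[11] deliver 1→0 → ∅
[12] crash(0) → N0(✗foll t1 [p])
[13] deliver 1→0 → ∅
[14] propose(1,'y') → ∅
[15] timeout(1) → N1(cand t3 [p])

3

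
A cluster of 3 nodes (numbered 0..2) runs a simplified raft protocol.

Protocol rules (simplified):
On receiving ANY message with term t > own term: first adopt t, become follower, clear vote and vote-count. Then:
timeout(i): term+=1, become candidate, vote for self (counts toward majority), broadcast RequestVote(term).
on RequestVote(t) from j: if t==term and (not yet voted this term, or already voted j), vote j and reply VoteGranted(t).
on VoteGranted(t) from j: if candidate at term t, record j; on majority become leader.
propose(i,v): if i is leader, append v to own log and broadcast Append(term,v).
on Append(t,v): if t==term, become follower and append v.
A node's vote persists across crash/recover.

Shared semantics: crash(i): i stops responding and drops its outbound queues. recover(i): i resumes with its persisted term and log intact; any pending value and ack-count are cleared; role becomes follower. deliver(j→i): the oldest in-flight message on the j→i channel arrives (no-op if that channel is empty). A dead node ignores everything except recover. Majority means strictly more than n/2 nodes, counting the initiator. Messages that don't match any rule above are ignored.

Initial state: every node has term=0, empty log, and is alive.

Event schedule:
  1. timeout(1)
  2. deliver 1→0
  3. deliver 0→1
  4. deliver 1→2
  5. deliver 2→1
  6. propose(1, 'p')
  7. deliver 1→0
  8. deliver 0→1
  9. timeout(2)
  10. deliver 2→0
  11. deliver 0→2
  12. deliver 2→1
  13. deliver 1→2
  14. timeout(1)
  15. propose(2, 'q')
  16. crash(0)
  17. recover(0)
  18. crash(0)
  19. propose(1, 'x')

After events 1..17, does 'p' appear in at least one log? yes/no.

e1 timeout(1): 1[cand,t=1,-]
e2 deliver 1→0: 0[foll,t=1,-]
e3 deliver 0→1: 1[lead,t=1,-]
e4 deliver 1→2: 2[foll,t=1,-]
e5 deliver 2→1: ·
e6 propose(1,'p'): 1[lead,t=1,p]
e7 deliver 1→0: 0[foll,t=1,p]
e8 deliver 0→1: ·
e9 timeout(2): 2[cand,t=2,-]
e10 deliver 2→0: 0[foll,t=2,p]
e11 deliver 0→2: 2[lead,t=2,-]
e12 deliver 2→1: 1[foll,t=2,p]
e13 deliver 1→2: ·
e14 timeout(1): 1[cand,t=3,p]
e15 propose(2,'q'): 2[lead,t=2,q]
e16 crash(0): 0[✗foll,t=2,p]
e17 recover(0): 0[foll,t=2,p]

yes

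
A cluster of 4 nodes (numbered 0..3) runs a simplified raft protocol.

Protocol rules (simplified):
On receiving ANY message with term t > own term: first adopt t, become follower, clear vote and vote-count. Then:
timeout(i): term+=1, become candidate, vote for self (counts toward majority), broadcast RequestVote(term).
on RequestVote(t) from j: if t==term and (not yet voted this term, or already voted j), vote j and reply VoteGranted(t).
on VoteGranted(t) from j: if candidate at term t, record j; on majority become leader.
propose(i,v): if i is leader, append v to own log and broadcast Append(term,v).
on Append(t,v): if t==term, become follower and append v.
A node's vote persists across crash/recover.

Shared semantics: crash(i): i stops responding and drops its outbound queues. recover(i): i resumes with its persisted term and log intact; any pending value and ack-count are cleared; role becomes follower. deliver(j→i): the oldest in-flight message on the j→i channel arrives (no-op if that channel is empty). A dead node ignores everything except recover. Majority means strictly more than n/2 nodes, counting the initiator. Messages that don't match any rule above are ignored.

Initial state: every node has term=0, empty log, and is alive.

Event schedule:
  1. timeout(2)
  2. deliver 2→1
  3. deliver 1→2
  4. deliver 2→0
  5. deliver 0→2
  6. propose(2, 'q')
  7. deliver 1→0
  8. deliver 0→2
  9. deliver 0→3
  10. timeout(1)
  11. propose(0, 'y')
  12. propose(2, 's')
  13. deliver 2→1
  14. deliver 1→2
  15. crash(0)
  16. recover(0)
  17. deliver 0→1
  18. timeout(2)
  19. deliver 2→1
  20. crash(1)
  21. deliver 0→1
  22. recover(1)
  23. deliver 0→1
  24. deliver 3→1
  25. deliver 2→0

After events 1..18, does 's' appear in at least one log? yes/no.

after 1 — timeout(2): n2:cand/t1/[-]
after 2 — deliver 2→1: n1:foll/t1/[-]
after 3 — deliver 1→2: ·
after 4 — deliver 2→0: n0:foll/t1/[-]
after 5 — deliver 0→2: n2:lead/t1/[-]
after 6 — propose(2,'q'): n2:lead/t1/[q]
after 7 — deliver 1→0: ·
after 8 — deliver 0→2: ·
after 9 — deliver 0→3: ·
after 10 — timeout(1): n1:cand/t2/[-]
after 11 — propose(0,'y'): ·
after 12 — propose(2,'s'): n2:lead/t1/[q,s]
after 13 — deliver 2→1: ·
after 14 — deliver 1→2: n2:foll/t2/[q,s]
after 15 — crash(0): n0:✗foll/t1/[-]
after 16 — recover(0): n0:foll/t1/[-]
after 17 — deliver 0→1: ·
after 18 — timeout(2): n2:cand/t3/[q,s]

yes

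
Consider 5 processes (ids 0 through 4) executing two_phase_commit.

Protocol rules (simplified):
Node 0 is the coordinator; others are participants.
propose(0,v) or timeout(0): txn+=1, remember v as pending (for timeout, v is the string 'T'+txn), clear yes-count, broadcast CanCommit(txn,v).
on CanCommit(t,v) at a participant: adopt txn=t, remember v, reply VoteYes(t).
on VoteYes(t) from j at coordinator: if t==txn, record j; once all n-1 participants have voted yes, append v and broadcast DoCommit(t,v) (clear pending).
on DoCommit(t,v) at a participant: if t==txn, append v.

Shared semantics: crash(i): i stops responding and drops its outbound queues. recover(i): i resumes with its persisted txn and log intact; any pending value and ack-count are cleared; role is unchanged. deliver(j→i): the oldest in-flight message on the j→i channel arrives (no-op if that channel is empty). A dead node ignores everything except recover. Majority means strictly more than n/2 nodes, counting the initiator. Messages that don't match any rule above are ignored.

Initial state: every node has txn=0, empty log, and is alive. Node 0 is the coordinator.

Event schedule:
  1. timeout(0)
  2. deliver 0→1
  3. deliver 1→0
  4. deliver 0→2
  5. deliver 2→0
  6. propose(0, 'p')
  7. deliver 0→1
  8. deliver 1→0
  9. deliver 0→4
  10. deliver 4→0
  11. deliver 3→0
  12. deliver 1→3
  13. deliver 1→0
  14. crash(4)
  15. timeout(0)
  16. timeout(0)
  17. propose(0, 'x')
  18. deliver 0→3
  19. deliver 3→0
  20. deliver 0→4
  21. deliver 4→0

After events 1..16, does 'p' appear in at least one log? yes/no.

[1] timeout(0) → N0(coor t1 [-])
[2] deliver 0→1 → N1(part t1 [-])
[3] deliver 1→0 → ∅
[4] deliver 0→2 → N2(part t1 [-])
[5] deliver 2→0 → ∅
[6] propose(0,'p') → N0(coor t2 [-])
[7] deliver 0→1 → N1(part t2 [-])
[8] deliver 1→0 → ∅
[9] deliver 0→4 → N4(part t1 [-])
[10] deliver 4→0 → ∅
[11] deliver 3→0 → ∅
[12] deliver 1→3 → ∅
[13] deliver 1→0 → ∅
[14] crash(4) → N4(✗part t1 [-])
[15] timeout(0) → N0(coor t3 [-])
[16] timeout(0) → N0(coor t4 [-])

no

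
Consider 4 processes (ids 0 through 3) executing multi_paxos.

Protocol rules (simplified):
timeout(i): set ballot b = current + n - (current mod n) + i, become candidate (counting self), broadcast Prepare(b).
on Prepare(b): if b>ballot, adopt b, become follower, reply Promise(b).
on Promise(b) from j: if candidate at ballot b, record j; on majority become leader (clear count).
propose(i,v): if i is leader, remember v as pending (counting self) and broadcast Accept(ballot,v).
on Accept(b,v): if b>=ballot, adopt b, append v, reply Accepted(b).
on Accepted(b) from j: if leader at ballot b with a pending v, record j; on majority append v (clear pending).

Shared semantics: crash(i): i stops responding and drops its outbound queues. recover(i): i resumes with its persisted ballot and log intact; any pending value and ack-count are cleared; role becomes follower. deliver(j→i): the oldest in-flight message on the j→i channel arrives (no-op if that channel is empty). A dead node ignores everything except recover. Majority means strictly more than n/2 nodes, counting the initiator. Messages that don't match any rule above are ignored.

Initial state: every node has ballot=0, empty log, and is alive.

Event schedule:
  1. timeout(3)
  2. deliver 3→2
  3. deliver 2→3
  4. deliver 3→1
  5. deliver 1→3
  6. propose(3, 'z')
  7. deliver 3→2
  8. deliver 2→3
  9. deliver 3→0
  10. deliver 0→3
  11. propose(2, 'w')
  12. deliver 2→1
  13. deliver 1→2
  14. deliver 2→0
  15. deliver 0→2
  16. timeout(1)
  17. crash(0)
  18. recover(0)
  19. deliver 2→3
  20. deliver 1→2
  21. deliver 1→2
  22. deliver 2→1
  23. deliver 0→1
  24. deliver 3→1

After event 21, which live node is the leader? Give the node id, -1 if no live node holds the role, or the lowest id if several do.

3

after 1 — timeout(3): n3:cand/b7/[-]
after 2 — deliver 3→2: n2:foll/b7/[-]
after 3 — deliver 2→3: ·
after 4 — deliver 3→1: n1:foll/b7/[-]
after 5 — deliver 1→3: n3:lead/b7/[-]
after 6 — propose(3,'z'): ·
after 7 — deliver 3→2: n2:foll/b7/[z]
after 8 — deliver 2→3: ·
after 9 — deliver 3→0: n0:foll/b7/[-]
after 10 — deliver 0→3: ·
after 11 — propose(2,'w'): ·
after 12 — deliver 2→1: ·
after 13 — deliver 1→2: ·
after 14 — deliver 2→0: ·
after 15 — deliver 0→2: ·
after 16 — timeout(1): n1:cand/b9/[-]
after 17 — crash(0): n0:✗foll/b7/[-]
after 18 — recover(0): n0:foll/b7/[-]
after 19 — deliver 2→3: ·
after 20 — deliver 1→2: n2:foll/b9/[z]
after 21 — deliver 1→2: ·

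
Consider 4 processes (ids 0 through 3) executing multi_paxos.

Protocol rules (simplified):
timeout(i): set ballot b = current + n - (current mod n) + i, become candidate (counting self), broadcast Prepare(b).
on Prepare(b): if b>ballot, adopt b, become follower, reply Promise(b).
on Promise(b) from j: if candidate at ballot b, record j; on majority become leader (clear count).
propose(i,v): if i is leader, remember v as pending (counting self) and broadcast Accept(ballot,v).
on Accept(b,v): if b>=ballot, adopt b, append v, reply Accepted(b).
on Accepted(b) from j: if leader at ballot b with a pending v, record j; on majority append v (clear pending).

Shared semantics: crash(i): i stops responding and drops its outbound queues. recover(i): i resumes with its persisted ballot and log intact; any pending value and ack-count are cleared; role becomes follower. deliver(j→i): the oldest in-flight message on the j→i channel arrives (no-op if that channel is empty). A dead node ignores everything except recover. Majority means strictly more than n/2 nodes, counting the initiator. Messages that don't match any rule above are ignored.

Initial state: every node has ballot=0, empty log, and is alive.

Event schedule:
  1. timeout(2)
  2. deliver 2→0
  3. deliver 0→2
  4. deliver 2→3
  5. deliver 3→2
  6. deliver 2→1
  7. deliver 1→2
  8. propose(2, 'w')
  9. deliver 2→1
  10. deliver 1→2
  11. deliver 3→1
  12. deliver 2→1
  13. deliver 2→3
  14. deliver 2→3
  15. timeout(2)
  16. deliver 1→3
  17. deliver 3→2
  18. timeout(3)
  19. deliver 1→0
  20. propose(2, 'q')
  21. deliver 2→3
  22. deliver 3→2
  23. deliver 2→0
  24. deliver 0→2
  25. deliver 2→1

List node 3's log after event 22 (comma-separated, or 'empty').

w

e1 timeout(2): 2[cand,b=6,-]
e2 deliver 2→0: 0[foll,b=6,-]
e3 deliver 0→2: ·
e4 deliver 2→3: 3[foll,b=6,-]
e5 deliver 3→2: 2[lead,b=6,-]
e6 deliver 2→1: 1[foll,b=6,-]
e7 deliver 1→2: ·
e8 propose(2,'w'): ·
e9 deliver 2→1: 1[foll,b=6,w]
e10 deliver 1→2: ·
e11 deliver 3→1: ·
e12 deliver 2→1: ·
e13 deliver 2→3: 3[foll,b=6,w]
e14 deliver 2→3: ·
e15 timeout(2): 2[cand,b=10,-]
e16 deliver 1→3: ·
e17 deliver 3→2: ·
e18 timeout(3): 3[cand,b=11,w]
e19 deliver 1→0: ·
e20 propose(2,'q'): ·
e21 deliver 2→3: ·
e22 deliver 3→2: 2[foll,b=11,-]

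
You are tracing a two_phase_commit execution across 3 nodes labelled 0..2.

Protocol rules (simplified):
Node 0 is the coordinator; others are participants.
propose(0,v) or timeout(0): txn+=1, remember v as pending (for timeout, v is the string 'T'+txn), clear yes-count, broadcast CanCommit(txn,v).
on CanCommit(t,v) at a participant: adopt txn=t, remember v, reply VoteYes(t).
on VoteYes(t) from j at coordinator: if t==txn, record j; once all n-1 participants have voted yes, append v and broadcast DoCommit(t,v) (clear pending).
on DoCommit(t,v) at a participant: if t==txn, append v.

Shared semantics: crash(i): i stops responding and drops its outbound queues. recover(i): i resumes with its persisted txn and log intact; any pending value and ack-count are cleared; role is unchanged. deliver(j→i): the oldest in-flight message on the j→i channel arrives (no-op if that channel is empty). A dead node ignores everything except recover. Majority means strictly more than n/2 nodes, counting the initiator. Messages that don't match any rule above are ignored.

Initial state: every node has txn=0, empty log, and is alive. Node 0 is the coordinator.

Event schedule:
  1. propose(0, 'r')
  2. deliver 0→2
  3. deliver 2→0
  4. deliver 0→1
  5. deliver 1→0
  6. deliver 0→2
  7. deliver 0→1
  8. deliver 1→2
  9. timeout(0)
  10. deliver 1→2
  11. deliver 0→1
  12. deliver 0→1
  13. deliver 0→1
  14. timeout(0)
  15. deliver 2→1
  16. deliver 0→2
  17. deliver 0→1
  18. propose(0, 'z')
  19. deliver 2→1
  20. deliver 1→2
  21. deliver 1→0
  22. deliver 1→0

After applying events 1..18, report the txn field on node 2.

2

[1] propose(0,'r') → N0(coor t1 [-])
[2] deliver 0→2 → N2(part t1 [-])
[3] deliver 2→0 → ∅
[4] deliver 0→1 → N1(part t1 [-])
[5] deliver 1→0 → N0(coor t1 [r])
[6] deliver 0→2 → N2(part t1 [r])
[7] deliver 0→1 → N1(part t1 [r])
[8] deliver 1→2 → ∅
[9] timeout(0) → N0(coor t2 [r])
[10] deliver 1→2 → ∅
[11] deliver 0→1 → N1(part t2 [r])
[12] deliver 0→1 → ∅
[13] deliver 0→1 → ∅
[14] timeout(0) → N0(coor t3 [r])
[15] deliver 2→1 → ∅
[16] deliver 0→2 → N2(part t2 [r])
[17] deliver 0→1 → N1(part t3 [r])
[18] propose(0,'z') → N0(coor t4 [r])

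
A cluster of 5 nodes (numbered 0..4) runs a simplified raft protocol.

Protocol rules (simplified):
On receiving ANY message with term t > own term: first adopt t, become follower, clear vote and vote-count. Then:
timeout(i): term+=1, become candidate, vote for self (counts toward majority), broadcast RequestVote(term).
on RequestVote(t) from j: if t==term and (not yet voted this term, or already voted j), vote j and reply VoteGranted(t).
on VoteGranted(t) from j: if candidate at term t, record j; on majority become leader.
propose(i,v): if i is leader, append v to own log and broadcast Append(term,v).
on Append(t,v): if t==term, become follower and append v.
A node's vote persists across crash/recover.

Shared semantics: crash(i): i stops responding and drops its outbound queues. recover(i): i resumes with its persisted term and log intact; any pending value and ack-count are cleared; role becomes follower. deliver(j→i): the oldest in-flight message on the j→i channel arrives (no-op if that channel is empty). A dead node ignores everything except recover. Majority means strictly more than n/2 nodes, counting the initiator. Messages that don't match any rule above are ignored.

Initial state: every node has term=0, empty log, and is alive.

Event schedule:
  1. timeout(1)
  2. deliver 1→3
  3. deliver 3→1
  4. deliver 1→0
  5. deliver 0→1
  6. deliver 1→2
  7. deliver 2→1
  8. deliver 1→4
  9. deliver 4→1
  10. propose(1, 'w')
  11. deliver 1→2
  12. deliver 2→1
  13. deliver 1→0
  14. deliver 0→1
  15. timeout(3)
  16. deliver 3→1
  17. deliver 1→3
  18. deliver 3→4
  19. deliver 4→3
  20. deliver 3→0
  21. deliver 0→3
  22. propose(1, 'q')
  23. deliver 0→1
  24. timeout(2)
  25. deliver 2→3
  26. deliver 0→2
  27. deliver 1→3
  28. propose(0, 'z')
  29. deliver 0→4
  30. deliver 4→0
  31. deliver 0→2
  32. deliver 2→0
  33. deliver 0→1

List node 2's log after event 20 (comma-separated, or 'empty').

after 1 — timeout(1): n1:cand/t1/[-]
after 2 — deliver 1→3: n3:foll/t1/[-]
after 3 — deliver 3→1: ·
after 4 — deliver 1→0: n0:foll/t1/[-]
after 5 — deliver 0→1: n1:lead/t1/[-]
after 6 — deliver 1→2: n2:foll/t1/[-]
after 7 — deliver 2→1: ·
after 8 — deliver 1→4: n4:foll/t1/[-]
after 9 — deliver 4→1: ·
after 10 — propose(1,'w'): n1:lead/t1/[w]
after 11 — deliver 1→2: n2:foll/t1/[w]
after 12 — deliver 2→1: ·
after 13 — deliver 1→0: n0:foll/t1/[w]
after 14 — deliver 0→1: ·
after 15 — timeout(3): n3:cand/t2/[-]
after 16 — deliver 3→1: n1:foll/t2/[w]
after 17 — deliver 1→3: ·
after 18 — deliver 3→4: n4:foll/t2/[-]
after 19 — deliver 4→3: ·
after 20 — deliver 3→0: n0:foll/t2/[w]

w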